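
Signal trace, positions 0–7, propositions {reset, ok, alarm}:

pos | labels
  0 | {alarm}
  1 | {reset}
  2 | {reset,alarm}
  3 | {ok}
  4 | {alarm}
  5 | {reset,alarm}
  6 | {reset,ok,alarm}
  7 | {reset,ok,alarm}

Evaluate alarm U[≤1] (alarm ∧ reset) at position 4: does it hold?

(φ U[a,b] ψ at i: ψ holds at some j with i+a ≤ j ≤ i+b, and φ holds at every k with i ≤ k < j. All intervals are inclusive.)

Yes

Need some j in [4,5] with (alarm ∧ reset), and alarm at every k in [4,j-1].
  j=4: (alarm ∧ reset) false.
  j=5: (alarm ∧ reset) holds; alarm holds at every k in [4,4] → satisfied.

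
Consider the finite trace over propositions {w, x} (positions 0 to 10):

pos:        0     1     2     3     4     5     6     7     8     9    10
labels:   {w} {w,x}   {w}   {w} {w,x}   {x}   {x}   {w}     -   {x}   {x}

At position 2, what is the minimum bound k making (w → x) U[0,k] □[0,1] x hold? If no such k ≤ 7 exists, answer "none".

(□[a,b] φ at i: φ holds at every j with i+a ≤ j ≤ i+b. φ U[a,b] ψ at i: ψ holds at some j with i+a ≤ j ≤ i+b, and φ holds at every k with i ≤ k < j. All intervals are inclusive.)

none

Need earliest j ≥ 2 with □[0,1] x, and (w → x) at every k in [2,j-1].
  j=2: rhs fails.
  j=3: rhs fails.
  j=4: rhs holds but lhs fails at k=2.
  j=5: rhs holds but lhs fails at k=2.
  j=6: rhs fails.
  j=7: rhs fails.
  j=8: rhs fails.
  j=9: rhs holds but lhs fails at k=2.
No witness within the range → none.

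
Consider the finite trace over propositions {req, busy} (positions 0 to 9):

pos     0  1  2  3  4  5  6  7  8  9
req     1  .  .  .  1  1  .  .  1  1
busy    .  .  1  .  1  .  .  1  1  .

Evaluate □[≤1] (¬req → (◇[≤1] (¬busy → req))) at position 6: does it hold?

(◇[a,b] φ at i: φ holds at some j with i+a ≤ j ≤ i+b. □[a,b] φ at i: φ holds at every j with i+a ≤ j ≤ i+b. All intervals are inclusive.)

True

Check (¬req → (◇[≤1] (¬busy → req))) at every j in [6,7]:
  j=6: antecedent true; consequent holds (witness at 7) → ✓
  j=7: antecedent true; consequent holds (witness at 7) → ✓
All positions satisfy it → formula holds.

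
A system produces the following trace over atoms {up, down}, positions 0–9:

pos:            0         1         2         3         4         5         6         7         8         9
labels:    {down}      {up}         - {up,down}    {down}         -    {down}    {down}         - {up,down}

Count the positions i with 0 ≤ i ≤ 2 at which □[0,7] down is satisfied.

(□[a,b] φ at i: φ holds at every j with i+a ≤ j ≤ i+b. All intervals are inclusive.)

0

Evaluate at each i in [0,2]:
  i=0: ✗ (fails at j=1)
  i=1: ✗ (fails at j=1)
  i=2: ✗ (fails at j=2)
Positions where it holds: {} → 0.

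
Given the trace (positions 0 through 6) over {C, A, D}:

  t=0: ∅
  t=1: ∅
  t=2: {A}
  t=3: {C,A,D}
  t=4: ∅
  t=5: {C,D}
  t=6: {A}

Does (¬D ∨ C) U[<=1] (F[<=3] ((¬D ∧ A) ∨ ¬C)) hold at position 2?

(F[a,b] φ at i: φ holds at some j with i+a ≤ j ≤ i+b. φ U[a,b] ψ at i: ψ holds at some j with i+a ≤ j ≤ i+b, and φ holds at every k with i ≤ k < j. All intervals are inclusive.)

Need some j in [2,3] with F[<=3] ((¬D ∧ A) ∨ ¬C), and (¬D ∨ C) at every k in [2,j-1].
  j=2: F[<=3] ((¬D ∧ A) ∨ ¬C) holds; no prefix to check → satisfied.

Holds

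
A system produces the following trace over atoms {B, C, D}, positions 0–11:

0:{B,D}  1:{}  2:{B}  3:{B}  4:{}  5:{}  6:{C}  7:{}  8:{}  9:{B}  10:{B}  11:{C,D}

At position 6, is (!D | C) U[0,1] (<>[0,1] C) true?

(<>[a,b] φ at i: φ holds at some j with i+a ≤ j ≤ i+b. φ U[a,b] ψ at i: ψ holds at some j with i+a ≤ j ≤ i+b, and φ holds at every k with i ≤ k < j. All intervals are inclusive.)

Need some j in [6,7] with <>[0,1] C, and (!D | C) at every k in [6,j-1].
  j=6: <>[0,1] C holds; no prefix to check → satisfied.

True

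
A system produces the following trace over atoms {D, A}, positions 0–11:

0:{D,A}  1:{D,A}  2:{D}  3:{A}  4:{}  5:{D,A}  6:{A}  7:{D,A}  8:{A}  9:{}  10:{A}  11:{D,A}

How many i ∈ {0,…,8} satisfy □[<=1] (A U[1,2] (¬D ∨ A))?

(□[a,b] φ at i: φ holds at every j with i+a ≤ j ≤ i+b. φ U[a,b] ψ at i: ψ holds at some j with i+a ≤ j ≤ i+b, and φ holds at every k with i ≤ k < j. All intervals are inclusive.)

Evaluate at each i in [0,8]:
  i=0: ✗ (fails at j=1)
  i=1: ✗ (fails at j=1)
  i=2: ✗ (fails at j=2)
  i=3: ✗ (fails at j=4)
  i=4: ✗ (fails at j=4)
  i=5: ✓ (all of [5,6])
  i=6: ✓ (all of [6,7])
  i=7: ✓ (all of [7,8])
  i=8: ✗ (fails at j=9)
Positions where it holds: {5, 6, 7} → 3.

3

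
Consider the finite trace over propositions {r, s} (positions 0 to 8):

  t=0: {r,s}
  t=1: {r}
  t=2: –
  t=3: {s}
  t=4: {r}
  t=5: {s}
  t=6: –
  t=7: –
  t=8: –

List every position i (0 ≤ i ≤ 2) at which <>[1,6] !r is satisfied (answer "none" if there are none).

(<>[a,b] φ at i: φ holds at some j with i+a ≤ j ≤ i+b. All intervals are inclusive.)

Evaluate at each i in [0,2]:
  i=0: ✓ (witness j=2)
  i=1: ✓ (witness j=2)
  i=2: ✓ (witness j=3)

0, 1, 2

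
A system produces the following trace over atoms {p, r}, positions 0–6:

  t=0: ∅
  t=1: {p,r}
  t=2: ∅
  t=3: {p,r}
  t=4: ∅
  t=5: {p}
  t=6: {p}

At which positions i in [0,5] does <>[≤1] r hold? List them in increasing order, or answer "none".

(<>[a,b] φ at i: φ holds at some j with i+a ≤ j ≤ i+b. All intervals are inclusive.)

0, 1, 2, 3

Evaluate at each i in [0,5]:
  i=0: ✓ (witness j=1)
  i=1: ✓ (witness j=1)
  i=2: ✓ (witness j=3)
  i=3: ✓ (witness j=3)
  i=4: ✗ (none in [4,5])
  i=5: ✗ (none in [5,6])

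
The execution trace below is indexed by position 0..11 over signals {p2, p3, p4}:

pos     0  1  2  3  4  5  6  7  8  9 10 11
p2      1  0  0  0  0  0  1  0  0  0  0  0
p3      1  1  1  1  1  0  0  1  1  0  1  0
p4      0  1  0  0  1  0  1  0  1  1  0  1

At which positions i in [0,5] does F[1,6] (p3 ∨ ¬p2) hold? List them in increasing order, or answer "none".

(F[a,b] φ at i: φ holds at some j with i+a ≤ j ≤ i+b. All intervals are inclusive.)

Evaluate at each i in [0,5]:
  i=0: ✓ (witness j=1)
  i=1: ✓ (witness j=2)
  i=2: ✓ (witness j=3)
  i=3: ✓ (witness j=4)
  i=4: ✓ (witness j=5)
  i=5: ✓ (witness j=7)

0, 1, 2, 3, 4, 5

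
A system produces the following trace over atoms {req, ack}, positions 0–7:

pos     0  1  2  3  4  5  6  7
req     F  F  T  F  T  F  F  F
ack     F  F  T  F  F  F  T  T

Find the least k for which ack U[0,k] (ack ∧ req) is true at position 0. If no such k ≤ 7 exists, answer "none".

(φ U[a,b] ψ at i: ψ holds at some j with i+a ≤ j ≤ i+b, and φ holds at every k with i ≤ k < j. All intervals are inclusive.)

none

Need earliest j ≥ 0 with (ack ∧ req), and ack at every k in [0,j-1].
  j=0: rhs fails.
  j=1: rhs fails.
  j=2: rhs holds but lhs fails at k=0.
  j=3: rhs fails.
  j=4: rhs fails.
  j=5: rhs fails.
  j=6: rhs fails.
  j=7: rhs fails.
No witness within the range → none.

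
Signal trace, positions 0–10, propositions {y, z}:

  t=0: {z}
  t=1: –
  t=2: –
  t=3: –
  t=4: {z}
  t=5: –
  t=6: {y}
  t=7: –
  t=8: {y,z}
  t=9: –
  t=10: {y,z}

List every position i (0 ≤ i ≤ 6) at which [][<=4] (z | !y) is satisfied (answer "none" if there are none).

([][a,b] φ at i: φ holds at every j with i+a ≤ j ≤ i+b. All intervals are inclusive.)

Evaluate at each i in [0,6]:
  i=0: ✓ (all of [0,4])
  i=1: ✓ (all of [1,5])
  i=2: ✗ (fails at j=6)
  i=3: ✗ (fails at j=6)
  i=4: ✗ (fails at j=6)
  i=5: ✗ (fails at j=6)
  i=6: ✗ (fails at j=6)

0, 1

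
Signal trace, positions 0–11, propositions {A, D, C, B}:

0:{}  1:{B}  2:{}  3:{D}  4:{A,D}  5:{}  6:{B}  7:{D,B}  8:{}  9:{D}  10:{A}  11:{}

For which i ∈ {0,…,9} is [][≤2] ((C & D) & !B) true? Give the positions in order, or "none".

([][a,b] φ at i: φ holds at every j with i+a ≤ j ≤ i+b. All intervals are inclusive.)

Evaluate at each i in [0,9]:
  i=0: ✗ (fails at j=0)
  i=1: ✗ (fails at j=1)
  i=2: ✗ (fails at j=2)
  i=3: ✗ (fails at j=3)
  i=4: ✗ (fails at j=4)
  i=5: ✗ (fails at j=5)
  i=6: ✗ (fails at j=6)
  i=7: ✗ (fails at j=7)
  i=8: ✗ (fails at j=8)
  i=9: ✗ (fails at j=9)

none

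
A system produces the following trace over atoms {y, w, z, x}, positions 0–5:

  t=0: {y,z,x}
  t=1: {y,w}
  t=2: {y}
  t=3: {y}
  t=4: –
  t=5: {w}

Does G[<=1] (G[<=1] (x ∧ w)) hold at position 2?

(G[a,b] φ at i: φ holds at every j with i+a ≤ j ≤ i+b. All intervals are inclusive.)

Does not hold

Check G[<=1] (x ∧ w) at every j in [2,3]:
  j=2: fails at 2
  j=3: fails at 3
Fails at j=2 → formula fails.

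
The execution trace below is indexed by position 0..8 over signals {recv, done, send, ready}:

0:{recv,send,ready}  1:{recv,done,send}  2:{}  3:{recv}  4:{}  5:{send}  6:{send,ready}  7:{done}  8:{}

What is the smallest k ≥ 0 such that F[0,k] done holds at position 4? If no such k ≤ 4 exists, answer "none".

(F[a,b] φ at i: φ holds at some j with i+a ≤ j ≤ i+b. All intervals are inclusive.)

3

Scan j = 4,5,… for done:
  j=4: fails
  j=5: fails
  j=6: fails
  j=7: holds
First hit at j=7, so smallest k = 7-4 = 3.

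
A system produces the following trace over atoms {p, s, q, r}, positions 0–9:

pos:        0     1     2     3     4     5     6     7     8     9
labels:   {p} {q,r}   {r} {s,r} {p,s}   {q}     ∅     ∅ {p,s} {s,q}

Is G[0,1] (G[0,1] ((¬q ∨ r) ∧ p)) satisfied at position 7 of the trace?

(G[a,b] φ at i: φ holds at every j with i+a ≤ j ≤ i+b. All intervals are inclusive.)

No

Check G[0,1] ((¬q ∨ r) ∧ p) at every j in [7,8]:
  j=7: fails at 7
  j=8: fails at 9
Fails at j=7 → formula fails.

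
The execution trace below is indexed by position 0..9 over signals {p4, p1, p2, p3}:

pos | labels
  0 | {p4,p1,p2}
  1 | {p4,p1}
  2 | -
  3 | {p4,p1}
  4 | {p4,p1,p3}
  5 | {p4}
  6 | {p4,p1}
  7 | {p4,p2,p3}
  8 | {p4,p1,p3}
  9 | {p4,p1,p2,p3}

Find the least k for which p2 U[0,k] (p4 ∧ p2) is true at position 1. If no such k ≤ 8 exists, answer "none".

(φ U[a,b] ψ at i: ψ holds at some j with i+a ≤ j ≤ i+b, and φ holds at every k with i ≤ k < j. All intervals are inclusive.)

Need earliest j ≥ 1 with (p4 ∧ p2), and p2 at every k in [1,j-1].
  j=1: rhs fails.
  j=2: rhs fails.
  j=3: rhs fails.
  j=4: rhs fails.
  j=5: rhs fails.
  j=6: rhs fails.
  j=7: rhs holds but lhs fails at k=1.
  j=8: rhs fails.
  j=9: rhs holds but lhs fails at k=1.
No witness within the range → none.

none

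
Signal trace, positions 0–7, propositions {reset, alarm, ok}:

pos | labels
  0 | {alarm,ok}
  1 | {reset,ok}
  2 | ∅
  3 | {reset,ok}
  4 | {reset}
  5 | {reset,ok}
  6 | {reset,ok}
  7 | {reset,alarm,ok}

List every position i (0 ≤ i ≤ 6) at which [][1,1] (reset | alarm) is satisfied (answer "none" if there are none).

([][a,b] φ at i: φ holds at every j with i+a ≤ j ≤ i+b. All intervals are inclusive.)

0, 2, 3, 4, 5, 6

Evaluate at each i in [0,6]:
  i=0: ✓ (all of [1,1])
  i=1: ✗ (fails at j=2)
  i=2: ✓ (all of [3,3])
  i=3: ✓ (all of [4,4])
  i=4: ✓ (all of [5,5])
  i=5: ✓ (all of [6,6])
  i=6: ✓ (all of [7,7])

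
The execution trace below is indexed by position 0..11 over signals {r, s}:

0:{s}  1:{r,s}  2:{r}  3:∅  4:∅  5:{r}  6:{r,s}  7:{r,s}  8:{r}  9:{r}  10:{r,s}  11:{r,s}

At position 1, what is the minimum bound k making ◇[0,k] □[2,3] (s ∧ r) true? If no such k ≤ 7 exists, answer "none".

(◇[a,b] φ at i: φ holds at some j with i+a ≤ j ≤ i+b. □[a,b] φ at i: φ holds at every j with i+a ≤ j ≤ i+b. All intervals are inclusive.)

3

Scan j = 1,2,… for □[2,3] (s ∧ r):
  j=1: fails
  j=2: fails
  j=3: fails
  j=4: holds
First hit at j=4, so smallest k = 4-1 = 3.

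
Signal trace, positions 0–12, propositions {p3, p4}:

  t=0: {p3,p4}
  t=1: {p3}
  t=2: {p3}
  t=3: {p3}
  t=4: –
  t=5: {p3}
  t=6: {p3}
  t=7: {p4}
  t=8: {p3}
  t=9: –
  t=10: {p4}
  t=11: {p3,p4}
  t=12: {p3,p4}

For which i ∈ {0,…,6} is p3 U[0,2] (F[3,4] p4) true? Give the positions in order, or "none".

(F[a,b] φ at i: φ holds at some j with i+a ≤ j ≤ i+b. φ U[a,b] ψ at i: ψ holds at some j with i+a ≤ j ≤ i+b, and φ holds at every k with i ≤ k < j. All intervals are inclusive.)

Evaluate at each i in [0,6]:
  i=0: ✗ (no rhs in [0,2])
  i=1: ✓ (rhs at j=3; lhs holds on [1,2])
  i=2: ✓ (rhs at j=3; lhs holds on [2,2])
  i=3: ✓ (rhs at j=3)
  i=4: ✓ (rhs at j=4)
  i=5: ✓ (rhs at j=6; lhs holds on [5,5])
  i=6: ✓ (rhs at j=6)

1, 2, 3, 4, 5, 6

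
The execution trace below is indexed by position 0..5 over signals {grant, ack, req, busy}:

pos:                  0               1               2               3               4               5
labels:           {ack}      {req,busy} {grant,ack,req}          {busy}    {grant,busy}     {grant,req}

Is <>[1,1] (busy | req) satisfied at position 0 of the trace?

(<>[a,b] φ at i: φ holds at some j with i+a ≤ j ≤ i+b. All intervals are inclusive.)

Check (busy | req) at each j in [1,1]:
  j=1: true
Found at j=1 → formula holds.

True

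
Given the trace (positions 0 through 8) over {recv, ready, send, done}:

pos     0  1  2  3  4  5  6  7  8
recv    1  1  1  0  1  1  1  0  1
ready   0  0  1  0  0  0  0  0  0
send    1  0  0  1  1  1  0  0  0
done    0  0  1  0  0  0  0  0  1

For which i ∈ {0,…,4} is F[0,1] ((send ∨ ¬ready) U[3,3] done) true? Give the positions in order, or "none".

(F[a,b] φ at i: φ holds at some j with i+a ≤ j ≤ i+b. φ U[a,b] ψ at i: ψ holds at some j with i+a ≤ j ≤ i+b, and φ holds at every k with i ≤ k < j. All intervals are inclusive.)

Evaluate at each i in [0,4]:
  i=0: ✗ (none in [0,1])
  i=1: ✗ (none in [1,2])
  i=2: ✗ (none in [2,3])
  i=3: ✗ (none in [3,4])
  i=4: ✓ (witness j=5)

4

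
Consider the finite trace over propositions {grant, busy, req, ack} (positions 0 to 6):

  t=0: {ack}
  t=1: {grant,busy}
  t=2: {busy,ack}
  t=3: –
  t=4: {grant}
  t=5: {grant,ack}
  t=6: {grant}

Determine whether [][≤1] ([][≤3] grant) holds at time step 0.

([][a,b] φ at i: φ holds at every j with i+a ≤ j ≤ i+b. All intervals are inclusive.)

Check [][≤3] grant at every j in [0,1]:
  j=0: fails at 0
  j=1: fails at 2
Fails at j=0 → formula fails.

No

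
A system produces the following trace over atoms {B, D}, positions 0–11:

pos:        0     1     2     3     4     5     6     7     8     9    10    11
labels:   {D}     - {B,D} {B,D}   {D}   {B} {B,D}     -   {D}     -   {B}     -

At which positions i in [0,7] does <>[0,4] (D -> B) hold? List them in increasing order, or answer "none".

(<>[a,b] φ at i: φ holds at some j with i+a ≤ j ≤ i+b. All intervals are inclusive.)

Evaluate at each i in [0,7]:
  i=0: ✓ (witness j=1)
  i=1: ✓ (witness j=1)
  i=2: ✓ (witness j=2)
  i=3: ✓ (witness j=3)
  i=4: ✓ (witness j=5)
  i=5: ✓ (witness j=5)
  i=6: ✓ (witness j=6)
  i=7: ✓ (witness j=7)

0, 1, 2, 3, 4, 5, 6, 7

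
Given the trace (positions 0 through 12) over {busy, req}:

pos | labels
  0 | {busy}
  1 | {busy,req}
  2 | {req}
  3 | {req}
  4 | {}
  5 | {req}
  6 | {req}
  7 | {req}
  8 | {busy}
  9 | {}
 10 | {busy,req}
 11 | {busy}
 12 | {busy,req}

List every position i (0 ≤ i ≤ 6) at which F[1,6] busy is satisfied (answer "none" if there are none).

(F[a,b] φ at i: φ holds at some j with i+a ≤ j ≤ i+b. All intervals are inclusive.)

0, 2, 3, 4, 5, 6

Evaluate at each i in [0,6]:
  i=0: ✓ (witness j=1)
  i=1: ✗ (none in [2,7])
  i=2: ✓ (witness j=8)
  i=3: ✓ (witness j=8)
  i=4: ✓ (witness j=8)
  i=5: ✓ (witness j=8)
  i=6: ✓ (witness j=8)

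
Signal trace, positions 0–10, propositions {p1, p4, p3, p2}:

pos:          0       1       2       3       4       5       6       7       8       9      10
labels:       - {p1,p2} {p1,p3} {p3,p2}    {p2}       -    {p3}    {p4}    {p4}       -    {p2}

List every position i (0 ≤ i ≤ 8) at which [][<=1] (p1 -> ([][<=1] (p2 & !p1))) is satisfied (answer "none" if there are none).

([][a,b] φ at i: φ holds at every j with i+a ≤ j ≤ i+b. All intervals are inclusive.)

Evaluate at each i in [0,8]:
  i=0: ✗ (fails at j=1)
  i=1: ✗ (fails at j=1)
  i=2: ✗ (fails at j=2)
  i=3: ✓ (all of [3,4])
  i=4: ✓ (all of [4,5])
  i=5: ✓ (all of [5,6])
  i=6: ✓ (all of [6,7])
  i=7: ✓ (all of [7,8])
  i=8: ✓ (all of [8,9])

3, 4, 5, 6, 7, 8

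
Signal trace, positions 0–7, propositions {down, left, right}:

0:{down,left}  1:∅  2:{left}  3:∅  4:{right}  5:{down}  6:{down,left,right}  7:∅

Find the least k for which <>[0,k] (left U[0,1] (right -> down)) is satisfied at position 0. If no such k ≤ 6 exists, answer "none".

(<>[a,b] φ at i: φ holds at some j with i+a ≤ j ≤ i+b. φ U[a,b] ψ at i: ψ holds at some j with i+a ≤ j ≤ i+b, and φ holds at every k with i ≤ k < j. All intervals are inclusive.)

0

Scan j = 0,1,… for (left U[0,1] (right -> down)):
  j=0: holds
First hit at j=0, so smallest k = 0-0 = 0.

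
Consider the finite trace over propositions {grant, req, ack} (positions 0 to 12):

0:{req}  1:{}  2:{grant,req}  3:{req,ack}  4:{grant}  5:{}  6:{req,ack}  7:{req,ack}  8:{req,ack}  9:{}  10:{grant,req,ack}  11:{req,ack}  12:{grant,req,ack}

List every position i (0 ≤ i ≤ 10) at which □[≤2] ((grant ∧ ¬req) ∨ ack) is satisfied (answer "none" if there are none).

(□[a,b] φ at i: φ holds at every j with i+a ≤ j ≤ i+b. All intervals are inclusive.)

Evaluate at each i in [0,10]:
  i=0: ✗ (fails at j=0)
  i=1: ✗ (fails at j=1)
  i=2: ✗ (fails at j=2)
  i=3: ✗ (fails at j=5)
  i=4: ✗ (fails at j=5)
  i=5: ✗ (fails at j=5)
  i=6: ✓ (all of [6,8])
  i=7: ✗ (fails at j=9)
  i=8: ✗ (fails at j=9)
  i=9: ✗ (fails at j=9)
  i=10: ✓ (all of [10,12])

6, 10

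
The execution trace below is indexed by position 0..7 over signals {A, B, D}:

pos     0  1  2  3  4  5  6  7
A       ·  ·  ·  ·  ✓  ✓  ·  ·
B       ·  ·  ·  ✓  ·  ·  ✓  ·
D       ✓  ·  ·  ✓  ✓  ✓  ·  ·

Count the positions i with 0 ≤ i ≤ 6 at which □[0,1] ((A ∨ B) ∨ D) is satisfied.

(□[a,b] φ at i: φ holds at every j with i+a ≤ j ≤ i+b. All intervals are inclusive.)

3

Evaluate at each i in [0,6]:
  i=0: ✗ (fails at j=1)
  i=1: ✗ (fails at j=1)
  i=2: ✗ (fails at j=2)
  i=3: ✓ (all of [3,4])
  i=4: ✓ (all of [4,5])
  i=5: ✓ (all of [5,6])
  i=6: ✗ (fails at j=7)
Positions where it holds: {3, 4, 5} → 3.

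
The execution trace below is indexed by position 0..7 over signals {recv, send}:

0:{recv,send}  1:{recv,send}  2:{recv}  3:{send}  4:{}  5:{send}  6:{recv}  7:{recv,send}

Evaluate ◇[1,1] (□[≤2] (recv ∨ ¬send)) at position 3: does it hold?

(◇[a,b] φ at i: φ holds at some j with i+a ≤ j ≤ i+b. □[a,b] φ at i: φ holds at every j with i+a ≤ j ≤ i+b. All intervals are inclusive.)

Check □[≤2] (recv ∨ ¬send) at each j in [4,4]:
  j=4: fails at 5
No position in the window satisfies it → formula fails.

False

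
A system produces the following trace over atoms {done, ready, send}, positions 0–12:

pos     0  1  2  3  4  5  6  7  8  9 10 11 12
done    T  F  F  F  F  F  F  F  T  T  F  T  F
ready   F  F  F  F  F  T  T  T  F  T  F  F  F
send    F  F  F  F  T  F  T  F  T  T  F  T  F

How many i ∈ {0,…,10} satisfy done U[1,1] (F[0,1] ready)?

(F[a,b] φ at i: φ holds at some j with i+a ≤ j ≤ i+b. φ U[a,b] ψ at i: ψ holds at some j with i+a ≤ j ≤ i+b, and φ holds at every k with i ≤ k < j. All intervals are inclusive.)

1

Evaluate at each i in [0,10]:
  i=0: ✗ (no rhs in [1,1])
  i=1: ✗ (no rhs in [2,2])
  i=2: ✗ (no rhs in [3,3])
  i=3: ✗ (lhs fails at k=3 before rhs at j=4)
  i=4: ✗ (lhs fails at k=4 before rhs at j=5)
  i=5: ✗ (lhs fails at k=5 before rhs at j=6)
  i=6: ✗ (lhs fails at k=6 before rhs at j=7)
  i=7: ✗ (lhs fails at k=7 before rhs at j=8)
  i=8: ✓ (rhs at j=9; lhs holds on [8,8])
  i=9: ✗ (no rhs in [10,10])
  i=10: ✗ (no rhs in [11,11])
Positions where it holds: {8} → 1.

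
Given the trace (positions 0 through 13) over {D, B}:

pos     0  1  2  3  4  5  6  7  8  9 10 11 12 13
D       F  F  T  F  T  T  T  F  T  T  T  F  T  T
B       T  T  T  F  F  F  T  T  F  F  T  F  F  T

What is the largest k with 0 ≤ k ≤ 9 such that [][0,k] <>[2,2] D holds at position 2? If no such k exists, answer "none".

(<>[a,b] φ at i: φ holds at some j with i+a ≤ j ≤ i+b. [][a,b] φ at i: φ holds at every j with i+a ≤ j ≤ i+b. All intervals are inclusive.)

2

<>[2,2] D must hold from j=2 onward; find where it first fails.
  j=2: holds
  j=3: holds
  j=4: holds
  j=5: fails
Holds on [2,4], so largest k = 2.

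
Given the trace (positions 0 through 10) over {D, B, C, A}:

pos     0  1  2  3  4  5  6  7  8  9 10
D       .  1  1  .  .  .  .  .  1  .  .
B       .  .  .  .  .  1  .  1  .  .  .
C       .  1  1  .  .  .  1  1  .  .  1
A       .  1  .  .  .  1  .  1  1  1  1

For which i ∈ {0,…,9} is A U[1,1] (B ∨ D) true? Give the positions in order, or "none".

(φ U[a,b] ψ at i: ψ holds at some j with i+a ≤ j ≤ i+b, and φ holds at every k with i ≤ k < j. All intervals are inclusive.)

1, 7

Evaluate at each i in [0,9]:
  i=0: ✗ (lhs fails at k=0 before rhs at j=1)
  i=1: ✓ (rhs at j=2; lhs holds on [1,1])
  i=2: ✗ (no rhs in [3,3])
  i=3: ✗ (no rhs in [4,4])
  i=4: ✗ (lhs fails at k=4 before rhs at j=5)
  i=5: ✗ (no rhs in [6,6])
  i=6: ✗ (lhs fails at k=6 before rhs at j=7)
  i=7: ✓ (rhs at j=8; lhs holds on [7,7])
  i=8: ✗ (no rhs in [9,9])
  i=9: ✗ (no rhs in [10,10])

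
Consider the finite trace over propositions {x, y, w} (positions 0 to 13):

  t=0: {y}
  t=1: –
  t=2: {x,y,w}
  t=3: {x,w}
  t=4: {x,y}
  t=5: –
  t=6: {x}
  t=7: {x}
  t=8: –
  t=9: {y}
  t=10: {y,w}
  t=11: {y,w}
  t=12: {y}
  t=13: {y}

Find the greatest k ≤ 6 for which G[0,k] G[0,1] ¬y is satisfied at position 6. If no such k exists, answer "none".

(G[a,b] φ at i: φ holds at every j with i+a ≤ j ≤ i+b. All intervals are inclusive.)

G[0,1] ¬y must hold from j=6 onward; find where it first fails.
  j=6: holds
  j=7: holds
  j=8: fails
Holds on [6,7], so largest k = 1.

1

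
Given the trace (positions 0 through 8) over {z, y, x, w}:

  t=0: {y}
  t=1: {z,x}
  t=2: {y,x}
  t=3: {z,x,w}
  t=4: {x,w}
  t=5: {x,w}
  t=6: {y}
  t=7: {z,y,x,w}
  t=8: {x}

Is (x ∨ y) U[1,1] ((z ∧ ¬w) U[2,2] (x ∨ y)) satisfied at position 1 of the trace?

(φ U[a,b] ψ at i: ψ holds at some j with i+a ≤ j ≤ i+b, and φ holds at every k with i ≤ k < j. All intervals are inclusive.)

False

Need some j in [2,2] with ((z ∧ ¬w) U[2,2] (x ∨ y)), and (x ∨ y) at every k in [1,j-1].
  j=2: ((z ∧ ¬w) U[2,2] (x ∨ y)) — fails.
No j in the window works → until fails.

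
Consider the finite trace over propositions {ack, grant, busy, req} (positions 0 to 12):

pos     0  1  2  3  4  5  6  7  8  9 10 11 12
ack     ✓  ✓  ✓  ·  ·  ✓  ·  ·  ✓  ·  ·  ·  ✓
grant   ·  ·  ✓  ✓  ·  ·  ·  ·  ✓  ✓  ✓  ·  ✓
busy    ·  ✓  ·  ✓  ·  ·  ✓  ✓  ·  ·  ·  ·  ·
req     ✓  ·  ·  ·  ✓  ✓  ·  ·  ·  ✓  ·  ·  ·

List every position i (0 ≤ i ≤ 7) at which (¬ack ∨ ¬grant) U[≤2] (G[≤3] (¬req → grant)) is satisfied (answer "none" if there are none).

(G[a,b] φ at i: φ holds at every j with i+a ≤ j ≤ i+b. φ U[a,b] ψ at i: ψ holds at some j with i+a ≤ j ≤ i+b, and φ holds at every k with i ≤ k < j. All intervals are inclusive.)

0, 1, 2

Evaluate at each i in [0,7]:
  i=0: ✓ (rhs at j=2; lhs holds on [0,1])
  i=1: ✓ (rhs at j=2; lhs holds on [1,1])
  i=2: ✓ (rhs at j=2)
  i=3: ✗ (no rhs in [3,5])
  i=4: ✗ (no rhs in [4,6])
  i=5: ✗ (no rhs in [5,7])
  i=6: ✗ (no rhs in [6,8])
  i=7: ✗ (no rhs in [7,9])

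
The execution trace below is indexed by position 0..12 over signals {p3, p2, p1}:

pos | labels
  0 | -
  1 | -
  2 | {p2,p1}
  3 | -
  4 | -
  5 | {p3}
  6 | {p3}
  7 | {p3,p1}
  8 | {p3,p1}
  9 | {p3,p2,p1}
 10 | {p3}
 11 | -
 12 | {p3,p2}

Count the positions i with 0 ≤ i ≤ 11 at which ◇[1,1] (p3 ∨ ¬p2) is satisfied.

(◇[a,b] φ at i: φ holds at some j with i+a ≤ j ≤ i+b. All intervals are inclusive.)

11

Evaluate at each i in [0,11]:
  i=0: ✓ (witness j=1)
  i=1: ✗ (none in [2,2])
  i=2: ✓ (witness j=3)
  i=3: ✓ (witness j=4)
  i=4: ✓ (witness j=5)
  i=5: ✓ (witness j=6)
  i=6: ✓ (witness j=7)
  i=7: ✓ (witness j=8)
  i=8: ✓ (witness j=9)
  i=9: ✓ (witness j=10)
  i=10: ✓ (witness j=11)
  i=11: ✓ (witness j=12)
Positions where it holds: {0, 2, 3, 4, 5, 6, 7, 8, 9, 10, 11} → 11.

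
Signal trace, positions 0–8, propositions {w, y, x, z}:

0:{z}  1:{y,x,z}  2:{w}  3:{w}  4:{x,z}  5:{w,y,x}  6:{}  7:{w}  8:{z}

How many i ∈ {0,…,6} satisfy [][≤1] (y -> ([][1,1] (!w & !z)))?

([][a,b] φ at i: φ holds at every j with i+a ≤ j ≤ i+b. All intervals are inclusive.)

5

Evaluate at each i in [0,6]:
  i=0: ✗ (fails at j=1)
  i=1: ✗ (fails at j=1)
  i=2: ✓ (all of [2,3])
  i=3: ✓ (all of [3,4])
  i=4: ✓ (all of [4,5])
  i=5: ✓ (all of [5,6])
  i=6: ✓ (all of [6,7])
Positions where it holds: {2, 3, 4, 5, 6} → 5.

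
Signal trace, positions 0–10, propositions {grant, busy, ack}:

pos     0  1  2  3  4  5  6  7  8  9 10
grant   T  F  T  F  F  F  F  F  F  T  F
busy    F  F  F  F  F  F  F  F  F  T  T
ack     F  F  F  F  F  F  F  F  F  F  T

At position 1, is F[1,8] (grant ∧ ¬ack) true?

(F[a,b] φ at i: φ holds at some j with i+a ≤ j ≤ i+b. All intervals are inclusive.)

Holds

Check (grant ∧ ¬ack) at each j in [2,9]:
  j=2: true
  j=3: false
  j=4: false
  j=5: false
  j=6: false
  j=7: false
  j=8: false
  j=9: true
Found at j=2 → formula holds.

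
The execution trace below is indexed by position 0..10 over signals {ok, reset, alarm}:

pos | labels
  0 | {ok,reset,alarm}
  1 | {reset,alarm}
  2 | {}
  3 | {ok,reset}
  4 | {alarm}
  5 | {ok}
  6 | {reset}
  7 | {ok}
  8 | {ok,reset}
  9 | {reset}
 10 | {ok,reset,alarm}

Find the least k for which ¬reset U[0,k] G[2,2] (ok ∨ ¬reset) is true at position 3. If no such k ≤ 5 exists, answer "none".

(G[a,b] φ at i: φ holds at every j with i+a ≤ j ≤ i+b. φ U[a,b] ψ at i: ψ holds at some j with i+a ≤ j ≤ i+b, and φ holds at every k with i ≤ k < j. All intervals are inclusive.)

0

Need earliest j ≥ 3 with G[2,2] (ok ∨ ¬reset), and ¬reset at every k in [3,j-1].
  j=3: rhs holds (empty prefix). k = 0.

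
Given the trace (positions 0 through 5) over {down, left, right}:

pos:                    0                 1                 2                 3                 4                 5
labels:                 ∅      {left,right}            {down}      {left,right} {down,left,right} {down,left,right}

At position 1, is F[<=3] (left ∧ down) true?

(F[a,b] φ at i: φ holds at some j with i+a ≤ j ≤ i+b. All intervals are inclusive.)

True

Check (left ∧ down) at each j in [1,4]:
  j=1: false
  j=2: false
  j=3: false
  j=4: true
Found at j=4 → formula holds.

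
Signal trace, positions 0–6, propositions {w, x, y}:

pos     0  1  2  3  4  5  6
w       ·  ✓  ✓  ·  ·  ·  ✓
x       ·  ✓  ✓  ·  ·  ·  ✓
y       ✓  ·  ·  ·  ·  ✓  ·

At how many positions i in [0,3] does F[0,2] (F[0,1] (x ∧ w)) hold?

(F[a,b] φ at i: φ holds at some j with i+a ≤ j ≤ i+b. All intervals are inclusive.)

Evaluate at each i in [0,3]:
  i=0: ✓ (witness j=0)
  i=1: ✓ (witness j=1)
  i=2: ✓ (witness j=2)
  i=3: ✓ (witness j=5)
Positions where it holds: {0, 1, 2, 3} → 4.

4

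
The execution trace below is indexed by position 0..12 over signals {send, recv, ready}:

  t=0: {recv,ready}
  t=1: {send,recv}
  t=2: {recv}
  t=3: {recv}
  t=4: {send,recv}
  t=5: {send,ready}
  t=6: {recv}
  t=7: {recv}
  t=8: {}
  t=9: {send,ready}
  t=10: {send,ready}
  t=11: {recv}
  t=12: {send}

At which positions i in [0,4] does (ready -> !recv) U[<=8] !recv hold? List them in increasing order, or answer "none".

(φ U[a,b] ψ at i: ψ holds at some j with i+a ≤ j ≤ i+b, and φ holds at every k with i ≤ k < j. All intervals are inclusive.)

Evaluate at each i in [0,4]:
  i=0: ✗ (lhs fails at k=0 before rhs at j=5)
  i=1: ✓ (rhs at j=5; lhs holds on [1,4])
  i=2: ✓ (rhs at j=5; lhs holds on [2,4])
  i=3: ✓ (rhs at j=5; lhs holds on [3,4])
  i=4: ✓ (rhs at j=5; lhs holds on [4,4])

1, 2, 3, 4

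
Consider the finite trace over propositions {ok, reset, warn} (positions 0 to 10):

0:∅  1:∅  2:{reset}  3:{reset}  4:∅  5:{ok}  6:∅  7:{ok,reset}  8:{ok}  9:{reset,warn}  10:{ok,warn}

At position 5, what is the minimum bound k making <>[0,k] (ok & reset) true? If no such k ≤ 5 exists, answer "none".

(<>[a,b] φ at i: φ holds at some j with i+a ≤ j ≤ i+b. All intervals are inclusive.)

2

Scan j = 5,6,… for (ok & reset):
  j=5: fails
  j=6: fails
  j=7: holds
First hit at j=7, so smallest k = 7-5 = 2.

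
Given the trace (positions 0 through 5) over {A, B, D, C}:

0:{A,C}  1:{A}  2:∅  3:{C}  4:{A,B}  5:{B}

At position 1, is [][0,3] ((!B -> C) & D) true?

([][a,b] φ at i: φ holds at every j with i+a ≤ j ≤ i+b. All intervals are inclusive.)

False

Check ((!B -> C) & D) at every j in [1,4]:
  j=1: false
  j=2: false
  j=3: false
  j=4: false
Fails at j=1 → formula fails.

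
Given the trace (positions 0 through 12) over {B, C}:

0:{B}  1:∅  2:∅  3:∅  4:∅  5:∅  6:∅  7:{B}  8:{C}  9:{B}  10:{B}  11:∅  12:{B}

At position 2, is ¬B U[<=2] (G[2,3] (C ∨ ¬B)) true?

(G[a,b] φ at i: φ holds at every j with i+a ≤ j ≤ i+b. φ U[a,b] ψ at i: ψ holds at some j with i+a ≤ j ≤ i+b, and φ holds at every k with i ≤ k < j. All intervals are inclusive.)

Holds

Need some j in [2,4] with G[2,3] (C ∨ ¬B), and ¬B at every k in [2,j-1].
  j=2: G[2,3] (C ∨ ¬B) holds; no prefix to check → satisfied.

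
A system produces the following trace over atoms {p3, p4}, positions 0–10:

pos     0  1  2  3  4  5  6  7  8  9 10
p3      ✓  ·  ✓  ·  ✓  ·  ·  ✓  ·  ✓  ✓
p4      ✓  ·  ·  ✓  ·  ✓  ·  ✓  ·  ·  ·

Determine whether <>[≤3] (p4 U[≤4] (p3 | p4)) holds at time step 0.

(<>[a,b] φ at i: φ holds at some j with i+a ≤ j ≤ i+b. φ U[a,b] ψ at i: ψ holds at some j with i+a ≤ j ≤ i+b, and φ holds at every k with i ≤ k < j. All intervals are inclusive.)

True

Check (p4 U[≤4] (p3 | p4)) at each j in [0,3]:
  j=0: holds
  j=1: fails
  j=2: holds
  j=3: holds
Found at j=0 → formula holds.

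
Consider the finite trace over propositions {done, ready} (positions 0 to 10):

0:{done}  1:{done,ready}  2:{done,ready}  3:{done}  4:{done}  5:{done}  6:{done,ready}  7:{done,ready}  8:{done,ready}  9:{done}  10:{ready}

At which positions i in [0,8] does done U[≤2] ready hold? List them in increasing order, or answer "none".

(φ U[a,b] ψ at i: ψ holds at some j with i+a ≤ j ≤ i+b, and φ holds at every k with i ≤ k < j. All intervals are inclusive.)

Evaluate at each i in [0,8]:
  i=0: ✓ (rhs at j=1; lhs holds on [0,0])
  i=1: ✓ (rhs at j=1)
  i=2: ✓ (rhs at j=2)
  i=3: ✗ (no rhs in [3,5])
  i=4: ✓ (rhs at j=6; lhs holds on [4,5])
  i=5: ✓ (rhs at j=6; lhs holds on [5,5])
  i=6: ✓ (rhs at j=6)
  i=7: ✓ (rhs at j=7)
  i=8: ✓ (rhs at j=8)

0, 1, 2, 4, 5, 6, 7, 8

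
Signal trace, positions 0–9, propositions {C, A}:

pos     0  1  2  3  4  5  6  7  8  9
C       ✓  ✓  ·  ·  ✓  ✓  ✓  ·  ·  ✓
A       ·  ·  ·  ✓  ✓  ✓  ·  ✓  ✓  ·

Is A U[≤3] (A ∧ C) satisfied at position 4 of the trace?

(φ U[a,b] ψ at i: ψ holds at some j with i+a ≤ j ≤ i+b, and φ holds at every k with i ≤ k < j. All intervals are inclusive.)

Need some j in [4,7] with (A ∧ C), and A at every k in [4,j-1].
  j=4: (A ∧ C) holds; no prefix to check → satisfied.

True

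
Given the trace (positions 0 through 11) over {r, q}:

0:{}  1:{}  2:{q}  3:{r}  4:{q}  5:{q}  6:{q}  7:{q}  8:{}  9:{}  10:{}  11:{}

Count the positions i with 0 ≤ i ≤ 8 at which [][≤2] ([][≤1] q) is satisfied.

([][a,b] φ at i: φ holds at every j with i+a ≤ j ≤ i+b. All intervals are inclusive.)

1

Evaluate at each i in [0,8]:
  i=0: ✗ (fails at j=0)
  i=1: ✗ (fails at j=1)
  i=2: ✗ (fails at j=2)
  i=3: ✗ (fails at j=3)
  i=4: ✓ (all of [4,6])
  i=5: ✗ (fails at j=7)
  i=6: ✗ (fails at j=7)
  i=7: ✗ (fails at j=7)
  i=8: ✗ (fails at j=8)
Positions where it holds: {4} → 1.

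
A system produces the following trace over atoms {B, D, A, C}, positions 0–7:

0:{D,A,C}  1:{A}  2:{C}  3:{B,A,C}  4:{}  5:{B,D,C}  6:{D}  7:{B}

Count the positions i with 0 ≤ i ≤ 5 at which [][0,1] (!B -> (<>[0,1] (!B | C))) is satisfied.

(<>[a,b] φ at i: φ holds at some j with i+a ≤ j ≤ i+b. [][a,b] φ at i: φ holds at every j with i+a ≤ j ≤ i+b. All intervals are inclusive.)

Evaluate at each i in [0,5]:
  i=0: ✓ (all of [0,1])
  i=1: ✓ (all of [1,2])
  i=2: ✓ (all of [2,3])
  i=3: ✓ (all of [3,4])
  i=4: ✓ (all of [4,5])
  i=5: ✓ (all of [5,6])
Positions where it holds: {0, 1, 2, 3, 4, 5} → 6.

6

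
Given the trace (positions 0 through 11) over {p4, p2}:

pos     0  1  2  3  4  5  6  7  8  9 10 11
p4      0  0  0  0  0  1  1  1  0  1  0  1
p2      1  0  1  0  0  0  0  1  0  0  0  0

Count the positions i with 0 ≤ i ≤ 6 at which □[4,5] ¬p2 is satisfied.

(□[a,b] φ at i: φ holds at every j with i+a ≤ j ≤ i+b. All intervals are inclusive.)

5

Evaluate at each i in [0,6]:
  i=0: ✓ (all of [4,5])
  i=1: ✓ (all of [5,6])
  i=2: ✗ (fails at j=7)
  i=3: ✗ (fails at j=7)
  i=4: ✓ (all of [8,9])
  i=5: ✓ (all of [9,10])
  i=6: ✓ (all of [10,11])
Positions where it holds: {0, 1, 4, 5, 6} → 5.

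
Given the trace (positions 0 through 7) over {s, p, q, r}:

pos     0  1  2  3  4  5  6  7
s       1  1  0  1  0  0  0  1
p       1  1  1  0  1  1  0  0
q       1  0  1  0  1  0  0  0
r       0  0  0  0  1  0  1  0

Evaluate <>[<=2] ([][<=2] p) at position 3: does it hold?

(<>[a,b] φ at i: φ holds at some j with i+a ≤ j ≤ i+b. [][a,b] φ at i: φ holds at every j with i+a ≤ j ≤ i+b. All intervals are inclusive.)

Check [][<=2] p at each j in [3,5]:
  j=3: fails at 3
  j=4: fails at 6
  j=5: fails at 6
No position in the window satisfies it → formula fails.

Does not hold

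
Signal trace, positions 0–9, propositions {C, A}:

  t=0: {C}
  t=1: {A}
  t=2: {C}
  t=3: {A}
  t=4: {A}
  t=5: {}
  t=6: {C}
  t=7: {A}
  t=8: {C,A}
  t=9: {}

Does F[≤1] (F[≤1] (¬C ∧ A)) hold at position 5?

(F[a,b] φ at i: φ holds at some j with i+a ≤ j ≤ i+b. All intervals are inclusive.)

True

Check F[≤1] (¬C ∧ A) at each j in [5,6]:
  j=5: fails (none in [5,6])
  j=6: holds (witness at 7)
Found at j=6 → formula holds.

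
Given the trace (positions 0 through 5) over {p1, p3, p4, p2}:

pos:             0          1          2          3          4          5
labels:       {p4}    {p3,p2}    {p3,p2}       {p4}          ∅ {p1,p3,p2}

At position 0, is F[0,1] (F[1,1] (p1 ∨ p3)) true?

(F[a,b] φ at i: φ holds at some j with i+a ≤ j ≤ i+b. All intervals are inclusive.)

Check F[1,1] (p1 ∨ p3) at each j in [0,1]:
  j=0: holds (witness at 1)
  j=1: holds (witness at 2)
Found at j=0 → formula holds.

Yes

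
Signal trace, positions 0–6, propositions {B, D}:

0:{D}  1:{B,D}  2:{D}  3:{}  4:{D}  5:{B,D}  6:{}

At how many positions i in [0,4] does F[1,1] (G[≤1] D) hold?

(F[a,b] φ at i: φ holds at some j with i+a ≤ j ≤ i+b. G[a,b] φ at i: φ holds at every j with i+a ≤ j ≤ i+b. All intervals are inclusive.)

2

Evaluate at each i in [0,4]:
  i=0: ✓ (witness j=1)
  i=1: ✗ (none in [2,2])
  i=2: ✗ (none in [3,3])
  i=3: ✓ (witness j=4)
  i=4: ✗ (none in [5,5])
Positions where it holds: {0, 3} → 2.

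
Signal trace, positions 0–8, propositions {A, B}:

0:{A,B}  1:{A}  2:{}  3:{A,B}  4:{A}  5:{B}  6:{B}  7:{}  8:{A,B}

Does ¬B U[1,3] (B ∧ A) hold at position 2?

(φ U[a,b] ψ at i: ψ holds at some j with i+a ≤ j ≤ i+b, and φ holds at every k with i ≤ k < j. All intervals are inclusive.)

Need some j in [3,5] with (B ∧ A), and ¬B at every k in [2,j-1].
  j=3: (B ∧ A) holds; ¬B holds at every k in [2,2] → satisfied.

Yes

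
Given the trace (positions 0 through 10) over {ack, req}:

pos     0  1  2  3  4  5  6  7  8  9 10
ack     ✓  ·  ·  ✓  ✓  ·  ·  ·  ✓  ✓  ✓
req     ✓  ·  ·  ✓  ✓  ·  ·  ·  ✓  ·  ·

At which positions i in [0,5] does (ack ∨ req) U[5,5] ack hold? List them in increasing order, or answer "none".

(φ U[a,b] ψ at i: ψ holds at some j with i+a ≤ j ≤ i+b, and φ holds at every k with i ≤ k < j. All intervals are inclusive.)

none

Evaluate at each i in [0,5]:
  i=0: ✗ (no rhs in [5,5])
  i=1: ✗ (no rhs in [6,6])
  i=2: ✗ (no rhs in [7,7])
  i=3: ✗ (lhs fails at k=5 before rhs at j=8)
  i=4: ✗ (lhs fails at k=5 before rhs at j=9)
  i=5: ✗ (lhs fails at k=5 before rhs at j=10)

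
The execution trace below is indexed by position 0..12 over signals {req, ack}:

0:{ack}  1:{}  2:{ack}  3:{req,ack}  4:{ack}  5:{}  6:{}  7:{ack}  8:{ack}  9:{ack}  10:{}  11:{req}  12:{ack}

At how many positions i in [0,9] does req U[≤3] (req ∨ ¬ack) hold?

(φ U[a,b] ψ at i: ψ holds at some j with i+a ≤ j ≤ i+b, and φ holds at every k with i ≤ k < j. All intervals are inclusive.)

Evaluate at each i in [0,9]:
  i=0: ✗ (lhs fails at k=0 before rhs at j=1)
  i=1: ✓ (rhs at j=1)
  i=2: ✗ (lhs fails at k=2 before rhs at j=3)
  i=3: ✓ (rhs at j=3)
  i=4: ✗ (lhs fails at k=4 before rhs at j=5)
  i=5: ✓ (rhs at j=5)
  i=6: ✓ (rhs at j=6)
  i=7: ✗ (lhs fails at k=7 before rhs at j=10)
  i=8: ✗ (lhs fails at k=8 before rhs at j=10)
  i=9: ✗ (lhs fails at k=9 before rhs at j=10)
Positions where it holds: {1, 3, 5, 6} → 4.

4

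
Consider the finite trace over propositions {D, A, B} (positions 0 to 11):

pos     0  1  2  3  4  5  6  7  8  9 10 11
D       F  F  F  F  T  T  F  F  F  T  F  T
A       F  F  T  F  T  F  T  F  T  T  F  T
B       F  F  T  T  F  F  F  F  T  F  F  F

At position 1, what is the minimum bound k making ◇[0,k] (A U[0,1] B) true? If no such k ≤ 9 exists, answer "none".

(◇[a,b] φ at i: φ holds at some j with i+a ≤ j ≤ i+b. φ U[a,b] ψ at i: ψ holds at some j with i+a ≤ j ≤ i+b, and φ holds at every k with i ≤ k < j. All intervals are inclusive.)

Scan j = 1,2,… for (A U[0,1] B):
  j=1: fails
  j=2: holds
First hit at j=2, so smallest k = 2-1 = 1.

1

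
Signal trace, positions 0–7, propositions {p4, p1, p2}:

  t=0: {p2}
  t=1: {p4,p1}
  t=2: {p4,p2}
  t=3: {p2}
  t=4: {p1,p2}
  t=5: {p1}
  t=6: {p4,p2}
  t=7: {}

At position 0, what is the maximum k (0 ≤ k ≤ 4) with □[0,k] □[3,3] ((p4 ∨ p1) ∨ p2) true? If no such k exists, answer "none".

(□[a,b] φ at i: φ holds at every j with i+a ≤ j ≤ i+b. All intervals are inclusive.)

□[3,3] ((p4 ∨ p1) ∨ p2) must hold from j=0 onward; find where it first fails.
  j=0: holds
  j=1: holds
  j=2: holds
  j=3: holds
  j=4: fails
Holds on [0,3], so largest k = 3.

3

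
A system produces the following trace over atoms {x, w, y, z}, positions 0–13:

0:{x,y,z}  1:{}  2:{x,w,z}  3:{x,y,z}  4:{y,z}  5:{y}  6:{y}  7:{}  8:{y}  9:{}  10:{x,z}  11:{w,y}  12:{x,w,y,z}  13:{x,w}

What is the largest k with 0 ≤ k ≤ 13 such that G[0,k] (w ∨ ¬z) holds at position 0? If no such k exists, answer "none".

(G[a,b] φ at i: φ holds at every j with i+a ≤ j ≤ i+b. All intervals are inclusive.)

none

(w ∨ ¬z) must hold from j=0 onward; find where it first fails.
  j=0: fails → no k works.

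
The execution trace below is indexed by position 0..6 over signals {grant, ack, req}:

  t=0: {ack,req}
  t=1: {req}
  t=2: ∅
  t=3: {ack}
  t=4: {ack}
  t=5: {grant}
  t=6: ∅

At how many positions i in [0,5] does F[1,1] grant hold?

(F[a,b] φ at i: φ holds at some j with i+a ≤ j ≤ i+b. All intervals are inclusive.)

Evaluate at each i in [0,5]:
  i=0: ✗ (none in [1,1])
  i=1: ✗ (none in [2,2])
  i=2: ✗ (none in [3,3])
  i=3: ✗ (none in [4,4])
  i=4: ✓ (witness j=5)
  i=5: ✗ (none in [6,6])
Positions where it holds: {4} → 1.

1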